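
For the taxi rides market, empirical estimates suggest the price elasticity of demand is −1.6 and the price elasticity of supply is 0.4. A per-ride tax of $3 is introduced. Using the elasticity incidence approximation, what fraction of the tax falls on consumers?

Consumers' share ≈ 0.2.

Incidence ratio: consumers' share ≈ εs / (εs + |εd|) = 0.4 / (0.4 + 1.6) = 0.2.
Supply is the less elastic side, so consumers bear the smaller share.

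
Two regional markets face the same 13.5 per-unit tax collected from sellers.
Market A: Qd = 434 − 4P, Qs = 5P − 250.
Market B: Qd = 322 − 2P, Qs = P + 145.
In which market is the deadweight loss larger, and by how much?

Market A: pre-tax P* = 76, Q* = 130; post-tax Q = 100; deadweight loss = 202.5.
Market B: pre-tax P* = 59, Q* = 204; post-tax Q = 195; deadweight loss = 60.75.
Difference: 202.5 vs 60.75 → market A is larger by 141.75.

Market A, by 141.75.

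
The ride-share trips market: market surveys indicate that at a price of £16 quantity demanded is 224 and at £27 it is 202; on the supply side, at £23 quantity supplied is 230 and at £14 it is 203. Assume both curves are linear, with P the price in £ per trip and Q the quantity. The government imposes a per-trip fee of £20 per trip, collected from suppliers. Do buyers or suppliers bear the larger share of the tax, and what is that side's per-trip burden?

Demand slope: (202 − 224)/(27 − 16) = -2, so Qd = 256 − 2P.
Supply slope: (203 − 230)/(14 − 23) = 3, so Qs = 3P + 161.
Without the tax, 256 − 2P = 3P + 161 gives 5P = 95, so P* = £19 and Q* = 218.
With the tax collected from suppliers, supply shifts: Qs = 3(P − 20) + 161.
New equilibrium: buyers pay £31, suppliers receive £11, Q = 194. (Wedge: Pb − Ps = 20.)
Per-trip burden: buyers £12, suppliers £8.
Buyers take the larger share because demand is less price-elastic here (demand slope 2 vs supply slope 3).

Buyers bear the larger share: £12 per trip.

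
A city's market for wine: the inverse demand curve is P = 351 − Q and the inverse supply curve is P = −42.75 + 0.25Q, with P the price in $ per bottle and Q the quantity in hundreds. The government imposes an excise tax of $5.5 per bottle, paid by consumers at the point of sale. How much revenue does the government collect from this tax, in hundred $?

Tax revenue = $1708.3 hundred.

Inverting to Q(P) form: Qd = 351 − P; Qs = 4P + 171.
Before the tax: set 351 − P = 4P + 171 → P* = $36, Q* = 315.
With the tax collected from consumers, demand (in seller-price terms) shifts: Qd = 351 − (P + 5.5).
New equilibrium: consumers pay $40.4, producers receive $34.9, Q = 310.6. (Wedge: Pb − Ps = 5.5.)
Revenue = t · Q = 5.5 · 310.6 = $1708.3.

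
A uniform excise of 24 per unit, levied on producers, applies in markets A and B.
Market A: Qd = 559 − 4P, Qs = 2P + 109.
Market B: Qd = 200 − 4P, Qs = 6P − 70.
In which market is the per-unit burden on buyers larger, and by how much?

Market A: pre-tax P* = 75, Q* = 259; post-tax Q = 227; per-unit burden on buyers = 8.
Market B: pre-tax P* = 27, Q* = 92; post-tax Q = 34.4; per-unit burden on buyers = 14.4.
Difference: 8 vs 14.4 → market B is larger by 6.4.

Market B, by 6.4.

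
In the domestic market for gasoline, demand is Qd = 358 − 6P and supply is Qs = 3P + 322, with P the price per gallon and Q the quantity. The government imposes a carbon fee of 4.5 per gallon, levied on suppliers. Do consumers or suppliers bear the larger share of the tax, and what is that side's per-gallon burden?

Suppliers bear the larger share: 3 per gallon.

Before the tax: set 358 − 6P = 3P + 322 → P* = 4, Q* = 334.
With the tax collected from suppliers, supply shifts: Qs = 3(P − 4.5) + 322.
Solving gives Q = 325 with consumers paying 5.5 and suppliers receiving 1 (the 4.5 wedge).
Per-gallon burden: consumers 1.5, suppliers 3.
Suppliers take the larger share because supply is less price-elastic here (demand slope 6 vs supply slope 3).
The less price-elastic side of the market bears the larger share of a per-unit tax.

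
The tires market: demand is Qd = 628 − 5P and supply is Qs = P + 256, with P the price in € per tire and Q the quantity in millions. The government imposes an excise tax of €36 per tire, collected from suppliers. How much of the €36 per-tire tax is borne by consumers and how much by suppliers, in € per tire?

Without the tax, 628 − 5P = P + 256 gives 6P = 372, so P* = €62 and Q* = 318.
With the tax collected from suppliers, supply shifts: Qs = (P − 36) + 256.
New equilibrium: consumers pay €68, suppliers receive €32, Q = 288. (Wedge: Pb − Ps = 36.)
Burden on consumers: €6; on suppliers: €30. (They sum to €36.)
The less price-elastic side of the market bears the larger share of a per-unit tax.

Consumers bear €6 per tire; suppliers bear €30 per tire.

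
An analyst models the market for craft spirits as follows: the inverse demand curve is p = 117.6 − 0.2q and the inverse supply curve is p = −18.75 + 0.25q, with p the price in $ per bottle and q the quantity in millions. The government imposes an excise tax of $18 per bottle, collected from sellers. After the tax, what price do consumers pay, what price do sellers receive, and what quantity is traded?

Consumers pay $65; sellers receive $47; quantity = 263.

Rewrite in direct form: qd = 588 − 5p and qs = 4p + 75.
Before the tax: set 588 − 5p = 4p + 75 → p* = $57, q* = 303.
With the tax collected from sellers, supply shifts: qs = 4(p − 18) + 75.
Solving gives q = 263 with consumers paying $65 and sellers receiving $47 (the $18 wedge).
The less price-elastic side of the market bears the larger share of a per-unit tax.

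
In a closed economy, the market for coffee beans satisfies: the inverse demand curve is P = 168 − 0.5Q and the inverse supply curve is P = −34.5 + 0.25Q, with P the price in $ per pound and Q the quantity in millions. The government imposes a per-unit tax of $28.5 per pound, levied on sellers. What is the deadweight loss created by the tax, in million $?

Deadweight loss = $541.5 million.

Inverting to Q(P) form: Qd = 336 − 2P; Qs = 4P + 138.
Before the tax: set 336 − 2P = 4P + 138 → P* = $33, Q* = 270.
With the tax collected from sellers, supply shifts: Qs = 4(P − 28.5) + 138.
New equilibrium: buyers pay $52, sellers receive $23.5, Q = 232. (Wedge: Pb − Ps = 28.5.)
Quantity falls by |ΔQ| = |270 − 232| = 38.
DWL = ½ · t · |ΔQ| = ½ · 28.5 · 38 = $541.5.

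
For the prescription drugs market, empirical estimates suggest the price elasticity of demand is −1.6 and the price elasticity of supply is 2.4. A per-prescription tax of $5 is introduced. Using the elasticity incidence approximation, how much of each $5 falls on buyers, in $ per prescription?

Buyers bear ≈ $3 per prescription.

Incidence ratio: buyers' share ≈ εs / (εs + |εd|) = 2.4 / (2.4 + 1.6) = 0.6.
So buyers bear ≈ 0.6 × $5 = $3; suppliers bear $2.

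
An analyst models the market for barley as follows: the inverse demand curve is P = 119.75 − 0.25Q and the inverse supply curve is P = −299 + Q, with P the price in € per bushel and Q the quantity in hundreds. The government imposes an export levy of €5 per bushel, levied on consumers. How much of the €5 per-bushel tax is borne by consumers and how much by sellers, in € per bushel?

Consumers bear €1 per bushel; sellers bear €4 per bushel.

Rewrite in direct form: Qd = 479 − 4P and Qs = P + 299.
Without the tax, 479 − 4P = P + 299 gives 5P = 180, so P* = €36 and Q* = 335.
With the tax collected from consumers, demand (in seller-price terms) shifts: Qd = 479 − 4(P + 5).
Solving gives Q = 331 with consumers paying €37 and sellers receiving €32 (the €5 wedge).
Burden on consumers: €1; on sellers: €4. (They sum to €5.)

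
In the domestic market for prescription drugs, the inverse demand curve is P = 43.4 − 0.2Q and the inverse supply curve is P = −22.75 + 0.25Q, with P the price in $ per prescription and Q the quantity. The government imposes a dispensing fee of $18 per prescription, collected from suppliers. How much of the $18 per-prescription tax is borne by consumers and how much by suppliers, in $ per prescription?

Consumers bear $8 per prescription; suppliers bear $10 per prescription.

Inverting to Q(P) form: Qd = 217 − 5P; Qs = 4P + 91.
Without the tax, 217 − 5P = 4P + 91 gives 9P = 126, so P* = $14 and Q* = 147.
With the tax collected from suppliers, supply shifts: Qs = 4(P − 18) + 91.
Solving gives Q = 107 with consumers paying $22 and suppliers receiving $4 (the $18 wedge).
Burden on consumers: $8; on suppliers: $10. (They sum to $18.)
The less price-elastic side of the market bears the larger share of a per-unit tax.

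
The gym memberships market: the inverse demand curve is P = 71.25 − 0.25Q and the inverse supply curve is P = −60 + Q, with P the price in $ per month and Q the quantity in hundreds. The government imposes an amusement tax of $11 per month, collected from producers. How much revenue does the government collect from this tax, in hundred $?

Tax revenue = $1058.2 hundred.

Inverting to Q(P) form: Qd = 285 − 4P; Qs = P + 60.
Before the tax: set 285 − 4P = P + 60 → P* = $45, Q* = 105.
With the tax collected from producers, supply shifts: Qs = (P − 11) + 60.
Solving gives Q = 96.2 with buyers paying $47.2 and producers receiving $36.2 (the $11 wedge).
Revenue = t · Q = 11 · 96.2 = $1058.2.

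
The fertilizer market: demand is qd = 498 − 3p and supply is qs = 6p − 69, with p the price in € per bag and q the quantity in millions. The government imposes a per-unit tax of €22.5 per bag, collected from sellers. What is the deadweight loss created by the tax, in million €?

Deadweight loss = €506.25 million.

Without the tax, 498 − 3p = 6p − 69 gives 9p = 567, so p* = €63 and q* = 309.
With the tax collected from sellers, supply shifts: qs = 6(p − 22.5) − 69.
New equilibrium: consumers pay €78, sellers receive €55.5, q = 264. (Wedge: pb − ps = 22.5.)
Quantity falls by |ΔQ| = |309 − 264| = 45.
DWL = ½ · t · |ΔQ| = ½ · 22.5 · 45 = €506.25.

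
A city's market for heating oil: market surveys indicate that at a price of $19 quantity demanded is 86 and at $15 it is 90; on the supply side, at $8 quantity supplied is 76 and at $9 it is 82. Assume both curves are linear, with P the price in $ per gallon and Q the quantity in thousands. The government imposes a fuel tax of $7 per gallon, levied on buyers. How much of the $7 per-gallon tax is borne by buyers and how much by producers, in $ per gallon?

Demand slope: (90 − 86)/(15 − 19) = -1, so Qd = 105 − P.
Supply slope: (82 − 76)/(9 − 8) = 6, so Qs = 6P + 28.
Without the tax, 105 − P = 6P + 28 gives 7P = 77, so P* = $11 and Q* = 94.
With the tax collected from buyers, demand (in seller-price terms) shifts: Qd = 105 − (P + 7).
Solving gives Q = 88 with buyers paying $17 and producers receiving $10 (the $7 wedge).
Burden on buyers: $6; on producers: $1. (They sum to $7.)
The less price-elastic side of the market bears the larger share of a per-unit tax.

Buyers bear $6 per gallon; producers bear $1 per gallon.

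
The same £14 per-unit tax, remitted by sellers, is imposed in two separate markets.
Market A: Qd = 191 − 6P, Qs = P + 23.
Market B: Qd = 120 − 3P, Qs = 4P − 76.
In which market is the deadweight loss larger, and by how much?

Market A: pre-tax P* = £24, Q* = 47; post-tax Q = 35; deadweight loss = £84.
Market B: pre-tax P* = £28, Q* = 36; post-tax Q = 12; deadweight loss = £168.
Difference: £84 vs £168 → market B is larger by £84.

Market B, by £84.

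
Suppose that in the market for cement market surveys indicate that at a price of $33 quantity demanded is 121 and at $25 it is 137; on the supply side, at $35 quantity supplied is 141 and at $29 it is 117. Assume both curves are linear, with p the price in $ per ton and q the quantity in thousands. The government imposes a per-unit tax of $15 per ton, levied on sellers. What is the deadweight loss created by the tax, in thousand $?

Deadweight loss = $150 thousand.

Demand slope: (137 − 121)/(25 − 33) = -2, so qd = 187 − 2p.
Supply slope: (117 − 141)/(29 − 35) = 4, so qs = 4p + 1.
Without the tax, 187 − 2p = 4p + 1 gives 6p = 186, so p* = $31 and q* = 125.
With the tax collected from sellers, supply shifts: qs = 4(p − 15) + 1.
Solving gives q = 105 with consumers paying $41 and sellers receiving $26 (the $15 wedge).
Quantity falls by |ΔQ| = |125 − 105| = 20.
DWL = ½ · t · |ΔQ| = ½ · 15 · 20 = $150.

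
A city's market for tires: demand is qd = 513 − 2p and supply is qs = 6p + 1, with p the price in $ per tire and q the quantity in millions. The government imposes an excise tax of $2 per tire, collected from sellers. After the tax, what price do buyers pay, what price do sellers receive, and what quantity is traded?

Before the tax: set 513 − 2p = 6p + 1 → p* = $64, q* = 385.
With the tax collected from sellers, supply shifts: qs = 6(p − 2) + 1.
Solving gives q = 382 with buyers paying $65.5 and sellers receiving $63.5 (the $2 wedge).
The less price-elastic side of the market bears the larger share of a per-unit tax.

Buyers pay $65.5; sellers receive $63.5; quantity = 382.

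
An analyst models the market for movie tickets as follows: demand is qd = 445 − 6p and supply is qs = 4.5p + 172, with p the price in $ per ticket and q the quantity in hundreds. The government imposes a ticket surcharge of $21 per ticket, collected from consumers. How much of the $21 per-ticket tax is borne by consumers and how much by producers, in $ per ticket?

Consumers bear $9 per ticket; producers bear $12 per ticket.

Before the tax: set 445 − 6p = 4.5p + 172 → p* = $26, q* = 289.
With the tax collected from consumers, demand (in seller-price terms) shifts: qd = 445 − 6(p + 21).
New equilibrium: consumers pay $35, producers receive $14, q = 235. (Wedge: pb − ps = 21.)
Burden on consumers: $9; on producers: $12. (They sum to $21.)
The less price-elastic side of the market bears the larger share of a per-unit tax.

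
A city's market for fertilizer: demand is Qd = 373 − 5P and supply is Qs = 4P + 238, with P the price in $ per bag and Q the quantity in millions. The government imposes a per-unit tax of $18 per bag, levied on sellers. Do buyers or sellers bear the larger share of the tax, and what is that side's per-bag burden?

Sellers bear the larger share: $10 per bag.

Before the tax: set 373 − 5P = 4P + 238 → P* = $15, Q* = 298.
With the tax collected from sellers, supply shifts: Qs = 4(P − 18) + 238.
New equilibrium: buyers pay $23, sellers receive $5, Q = 258. (Wedge: Pb − Ps = 18.)
Per-bag burden: buyers $8, sellers $10.
Sellers take the larger share because supply is less price-elastic here (demand slope 5 vs supply slope 4).
The less price-elastic side of the market bears the larger share of a per-unit tax.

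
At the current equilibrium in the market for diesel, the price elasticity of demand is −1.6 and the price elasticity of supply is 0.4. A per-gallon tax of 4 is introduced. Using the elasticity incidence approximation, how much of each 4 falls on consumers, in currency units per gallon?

Consumers bear ≈ 0.8 per gallon.

Incidence ratio: consumers' share ≈ εs / (εs + |εd|) = 0.4 / (0.4 + 1.6) = 0.2.
So consumers bear ≈ 0.2 × 4 = 0.8; producers bear 3.2.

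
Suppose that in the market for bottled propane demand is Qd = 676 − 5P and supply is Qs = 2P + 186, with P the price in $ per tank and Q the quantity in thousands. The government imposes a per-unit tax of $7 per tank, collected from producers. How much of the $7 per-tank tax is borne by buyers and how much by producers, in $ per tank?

Before the tax: set 676 − 5P = 2P + 186 → P* = $70, Q* = 326.
With the tax collected from producers, supply shifts: Qs = 2(P − 7) + 186.
Solving gives Q = 316 with buyers paying $72 and producers receiving $65 (the $7 wedge).
Burden on buyers: $2; on producers: $5. (They sum to $7.)

Buyers bear $2 per tank; producers bear $5 per tank.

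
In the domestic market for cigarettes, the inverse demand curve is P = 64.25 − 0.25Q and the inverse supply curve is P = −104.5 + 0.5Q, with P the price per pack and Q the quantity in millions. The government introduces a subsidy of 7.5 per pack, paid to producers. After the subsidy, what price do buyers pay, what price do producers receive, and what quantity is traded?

Buyers pay 5.5; producers receive 13; quantity = 235.

Rewrite in direct form: Qd = 257 − 4P and Qs = 2P + 209.
Before the subsidy: set 257 − 4P = 2P + 209 → P* = 8, Q* = 225.
With a per-unit subsidy paid to producers, each receives P + 7.5 per unit sold, so supply becomes Qs = 2(P + 7.5) + 209.
Solving gives Q = 235 with buyers paying 5.5 and producers receiving 13 (the 7.5 wedge).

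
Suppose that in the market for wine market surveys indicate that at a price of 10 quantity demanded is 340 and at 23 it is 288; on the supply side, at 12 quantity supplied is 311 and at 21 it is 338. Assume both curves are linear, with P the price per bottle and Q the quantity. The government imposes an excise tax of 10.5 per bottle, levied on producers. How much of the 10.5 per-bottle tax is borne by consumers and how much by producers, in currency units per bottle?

Demand slope: (288 − 340)/(23 − 10) = -4, so Qd = 380 − 4P.
Supply slope: (338 − 311)/(21 − 12) = 3, so Qs = 3P + 275.
Before the tax: set 380 − 4P = 3P + 275 → P* = 15, Q* = 320.
With the tax collected from producers, supply shifts: Qs = 3(P − 10.5) + 275.
New equilibrium: consumers pay 19.5, producers receive 9, Q = 302. (Wedge: Pb − Ps = 10.5.)
Burden on consumers: 4.5; on producers: 6. (They sum to 10.5.)

Consumers bear 4.5 per bottle; producers bear 6 per bottle.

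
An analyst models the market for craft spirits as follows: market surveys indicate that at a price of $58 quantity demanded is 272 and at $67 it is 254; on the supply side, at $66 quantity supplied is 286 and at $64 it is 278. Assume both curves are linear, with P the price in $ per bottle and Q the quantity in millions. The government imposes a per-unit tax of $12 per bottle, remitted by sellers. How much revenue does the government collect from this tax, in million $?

Demand slope: (254 − 272)/(67 − 58) = -2, so Qd = 388 − 2P.
Supply slope: (278 − 286)/(64 − 66) = 4, so Qs = 4P + 22.
Before the tax: set 388 − 2P = 4P + 22 → P* = $61, Q* = 266.
With the tax collected from sellers, supply shifts: Qs = 4(P − 12) + 22.
Solving gives Q = 250 with buyers paying $69 and sellers receiving $57 (the $12 wedge).
Revenue = t · Q = 12 · 250 = $3000.

Tax revenue = $3000 million.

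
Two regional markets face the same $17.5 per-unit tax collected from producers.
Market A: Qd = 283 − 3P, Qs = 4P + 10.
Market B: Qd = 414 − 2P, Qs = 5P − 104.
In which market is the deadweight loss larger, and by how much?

Market A: pre-tax P* = $39, Q* = 166; post-tax Q = 136; deadweight loss = $262.5.
Market B: pre-tax P* = $74, Q* = 266; post-tax Q = 241; deadweight loss = $218.75.
Difference: $262.5 vs $218.75 → market A is larger by $43.75.

Market A, by $43.75.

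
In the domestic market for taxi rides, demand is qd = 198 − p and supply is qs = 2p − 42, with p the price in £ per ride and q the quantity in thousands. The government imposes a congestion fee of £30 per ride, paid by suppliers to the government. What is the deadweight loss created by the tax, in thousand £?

Before the tax: set 198 − p = 2p − 42 → p* = £80, q* = 118.
With the tax collected from suppliers, supply shifts: qs = 2(p − 30) − 42.
New equilibrium: buyers pay £100, suppliers receive £70, q = 98. (Wedge: pb − ps = 30.)
Quantity falls by |ΔQ| = |118 − 98| = 20.
DWL = ½ · t · |ΔQ| = ½ · 30 · 20 = £300.

Deadweight loss = £300 thousand.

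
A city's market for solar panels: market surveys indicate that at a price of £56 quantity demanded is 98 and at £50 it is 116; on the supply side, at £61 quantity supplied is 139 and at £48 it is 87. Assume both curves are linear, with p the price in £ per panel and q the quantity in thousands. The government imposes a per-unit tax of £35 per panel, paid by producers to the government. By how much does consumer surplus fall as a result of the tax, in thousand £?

Demand slope: (116 − 98)/(50 − 56) = -3, so qd = 266 − 3p.
Supply slope: (87 − 139)/(48 − 61) = 4, so qs = 4p − 105.
Without the tax, 266 − 3p = 4p − 105 gives 7p = 371, so p* = £53 and q* = 107.
With the tax collected from producers, supply shifts: qs = 4(p − 35) − 105.
New equilibrium: consumers pay £73, producers receive £38, q = 47. (Wedge: pb − ps = 35.)
ΔCS is the trapezoid between Q = 47 and Q = 107 of height £20: ½ · (107 + 47) · 20 = £1540.

Consumer surplus falls by £1540 thousand.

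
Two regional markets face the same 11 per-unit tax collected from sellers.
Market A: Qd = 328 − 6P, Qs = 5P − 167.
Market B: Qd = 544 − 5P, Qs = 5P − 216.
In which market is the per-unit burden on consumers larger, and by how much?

Market B, by 0.5.

Market A: pre-tax P* = 45, Q* = 58; post-tax Q = 28; per-unit burden on consumers = 5.
Market B: pre-tax P* = 76, Q* = 164; post-tax Q = 136.5; per-unit burden on consumers = 5.5.
Difference: 5 vs 5.5 → market B is larger by 0.5.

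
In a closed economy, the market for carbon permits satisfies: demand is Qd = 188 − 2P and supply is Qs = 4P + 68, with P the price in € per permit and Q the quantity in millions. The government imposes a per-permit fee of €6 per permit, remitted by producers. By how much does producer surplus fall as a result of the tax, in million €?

Before the tax: set 188 − 2P = 4P + 68 → P* = €20, Q* = 148.
With the tax collected from producers, supply shifts: Qs = 4(P − 6) + 68.
Solving gives Q = 140 with buyers paying €24 and producers receiving €18 (the €6 wedge).
ΔPS is the trapezoid between Q = 140 and Q = 148 of height €2: ½ · (148 + 140) · 2 = €288.

Producer surplus falls by €288 million.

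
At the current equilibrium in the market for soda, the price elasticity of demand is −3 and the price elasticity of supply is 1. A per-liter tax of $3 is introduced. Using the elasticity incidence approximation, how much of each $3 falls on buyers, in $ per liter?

Buyers bear ≈ $0.75 per liter.

Incidence ratio: buyers' share ≈ εs / (εs + |εd|) = 1 / (1 + 3) = 0.25.
So buyers bear ≈ 0.25 × $3 = $0.75; sellers bear $2.25.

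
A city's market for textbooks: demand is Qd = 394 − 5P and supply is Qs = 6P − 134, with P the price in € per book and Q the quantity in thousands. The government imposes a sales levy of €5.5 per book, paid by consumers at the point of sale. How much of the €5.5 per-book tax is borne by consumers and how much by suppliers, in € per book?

Without the tax, 394 − 5P = 6P − 134 gives 11P = 528, so P* = €48 and Q* = 154.
With the tax collected from consumers, demand (in seller-price terms) shifts: Qd = 394 − 5(P + 5.5).
Solving gives Q = 139 with consumers paying €51 and suppliers receiving €45.5 (the €5.5 wedge).
Burden on consumers: €3; on suppliers: €2.5. (They sum to €5.5.)

Consumers bear €3 per book; suppliers bear €2.5 per book.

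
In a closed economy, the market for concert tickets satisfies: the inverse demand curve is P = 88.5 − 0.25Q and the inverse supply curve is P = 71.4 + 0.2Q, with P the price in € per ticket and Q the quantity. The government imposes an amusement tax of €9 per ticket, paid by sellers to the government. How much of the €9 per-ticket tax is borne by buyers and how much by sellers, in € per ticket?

Buyers bear €5 per ticket; sellers bear €4 per ticket.

Inverting to Q(P) form: Qd = 354 − 4P; Qs = 5P − 357.
Without the tax, 354 − 4P = 5P − 357 gives 9P = 711, so P* = €79 and Q* = 38.
With the tax collected from sellers, supply shifts: Qs = 5(P − 9) − 357.
Solving gives Q = 18 with buyers paying €84 and sellers receiving €75 (the €9 wedge).
Burden on buyers: €5; on sellers: €4. (They sum to €9.)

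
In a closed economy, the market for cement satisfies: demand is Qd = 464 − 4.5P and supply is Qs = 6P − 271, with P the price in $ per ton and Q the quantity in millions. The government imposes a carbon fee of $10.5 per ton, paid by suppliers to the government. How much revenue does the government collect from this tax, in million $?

Before the tax: set 464 − 4.5P = 6P − 271 → P* = $70, Q* = 149.
With the tax collected from suppliers, supply shifts: Qs = 6(P − 10.5) − 271.
Solving gives Q = 122 with consumers paying $76 and suppliers receiving $65.5 (the $10.5 wedge).
Revenue = t · Q = 10.5 · 122 = $1281.

Tax revenue = $1281 million.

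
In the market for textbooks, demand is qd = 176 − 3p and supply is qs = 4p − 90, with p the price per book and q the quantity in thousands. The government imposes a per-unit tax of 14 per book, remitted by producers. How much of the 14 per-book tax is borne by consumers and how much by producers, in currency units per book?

Without the tax, 176 − 3p = 4p − 90 gives 7p = 266, so p* = 38 and q* = 62.
With the tax collected from producers, supply shifts: qs = 4(p − 14) − 90.
New equilibrium: consumers pay 46, producers receive 32, q = 38. (Wedge: pb − ps = 14.)
Burden on consumers: 8; on producers: 6. (They sum to 14.)
The less price-elastic side of the market bears the larger share of a per-unit tax.

Consumers bear 8 per book; producers bear 6 per book.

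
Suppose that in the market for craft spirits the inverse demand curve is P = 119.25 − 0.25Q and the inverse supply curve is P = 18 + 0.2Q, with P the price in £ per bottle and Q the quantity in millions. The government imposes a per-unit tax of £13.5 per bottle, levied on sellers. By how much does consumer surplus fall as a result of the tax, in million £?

Inverting to Q(P) form: Qd = 477 − 4P; Qs = 5P − 90.
Without the tax, 477 − 4P = 5P − 90 gives 9P = 567, so P* = £63 and Q* = 225.
With the tax collected from sellers, supply shifts: Qs = 5(P − 13.5) − 90.
Solving gives Q = 195 with buyers paying £70.5 and sellers receiving £57 (the £13.5 wedge).
ΔCS is the trapezoid between Q = 195 and Q = 225 of height £7.5: ½ · (225 + 195) · 7.5 = £1575.

Consumer surplus falls by £1575 million.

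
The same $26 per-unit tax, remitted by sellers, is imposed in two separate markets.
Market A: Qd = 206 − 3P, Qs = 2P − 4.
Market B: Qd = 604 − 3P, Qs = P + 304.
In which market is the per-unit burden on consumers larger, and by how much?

Market A: pre-tax P* = $42, Q* = 80; post-tax Q = 48.8; per-unit burden on consumers = $10.4.
Market B: pre-tax P* = $75, Q* = 379; post-tax Q = 359.5; per-unit burden on consumers = $6.5.
Difference: $10.4 vs $6.5 → market A is larger by $3.9.

Market A, by $3.9.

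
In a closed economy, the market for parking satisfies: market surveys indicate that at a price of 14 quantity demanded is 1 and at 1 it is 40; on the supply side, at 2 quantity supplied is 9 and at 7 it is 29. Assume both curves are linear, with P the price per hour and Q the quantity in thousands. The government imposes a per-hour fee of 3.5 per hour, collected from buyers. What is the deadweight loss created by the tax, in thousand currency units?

Demand slope: (40 − 1)/(1 − 14) = -3, so Qd = 43 − 3P.
Supply slope: (29 − 9)/(7 − 2) = 4, so Qs = 4P + 1.
Without the tax, 43 − 3P = 4P + 1 gives 7P = 42, so P* = 6 and Q* = 25.
With the tax collected from buyers, demand (in seller-price terms) shifts: Qd = 43 − 3(P + 3.5).
New equilibrium: buyers pay 8, suppliers receive 4.5, Q = 19. (Wedge: Pb − Ps = 3.5.)
Quantity falls by |ΔQ| = |25 − 19| = 6.
DWL = ½ · t · |ΔQ| = ½ · 3.5 · 6 = 10.5.

Deadweight loss = 10.5 thousand.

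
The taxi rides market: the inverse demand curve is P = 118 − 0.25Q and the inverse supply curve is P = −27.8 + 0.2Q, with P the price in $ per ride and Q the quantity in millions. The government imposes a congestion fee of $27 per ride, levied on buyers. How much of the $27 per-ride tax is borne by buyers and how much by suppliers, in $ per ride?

Buyers bear $15 per ride; suppliers bear $12 per ride.

Rewrite in direct form: Qd = 472 − 4P and Qs = 5P + 139.
Before the tax: set 472 − 4P = 5P + 139 → P* = $37, Q* = 324.
With the tax collected from buyers, demand (in seller-price terms) shifts: Qd = 472 − 4(P + 27).
Solving gives Q = 264 with buyers paying $52 and suppliers receiving $25 (the $27 wedge).
Burden on buyers: $15; on suppliers: $12. (They sum to $27.)
The less price-elastic side of the market bears the larger share of a per-unit tax.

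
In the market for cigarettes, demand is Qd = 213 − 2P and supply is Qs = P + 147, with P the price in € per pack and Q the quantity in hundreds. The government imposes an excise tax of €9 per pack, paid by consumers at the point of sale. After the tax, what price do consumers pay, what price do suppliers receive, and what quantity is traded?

Consumers pay €25; suppliers receive €16; quantity = 163.

Without the tax, 213 − 2P = P + 147 gives 3P = 66, so P* = €22 and Q* = 169.
With the tax collected from consumers, demand (in seller-price terms) shifts: Qd = 213 − 2(P + 9).
New equilibrium: consumers pay €25, suppliers receive €16, Q = 163. (Wedge: Pb − Ps = 9.)
The less price-elastic side of the market bears the larger share of a per-unit tax.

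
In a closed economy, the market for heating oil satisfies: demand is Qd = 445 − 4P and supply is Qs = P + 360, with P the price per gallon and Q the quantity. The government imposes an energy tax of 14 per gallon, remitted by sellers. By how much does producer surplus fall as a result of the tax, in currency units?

Producer surplus falls by 4159.68.

Before the tax: set 445 − 4P = P + 360 → P* = 17, Q* = 377.
With the tax collected from sellers, supply shifts: Qs = (P − 14) + 360.
New equilibrium: consumers pay 19.8, sellers receive 5.8, Q = 365.8. (Wedge: Pb − Ps = 14.)
ΔPS is the trapezoid between Q = 365.8 and Q = 377 of height 11.2: ½ · (377 + 365.8) · 11.2 = 4159.68.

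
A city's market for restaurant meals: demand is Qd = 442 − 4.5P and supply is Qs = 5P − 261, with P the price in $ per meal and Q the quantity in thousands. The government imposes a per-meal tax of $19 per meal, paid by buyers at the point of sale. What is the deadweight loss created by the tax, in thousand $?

Without the tax, 442 − 4.5P = 5P − 261 gives 9.5P = 703, so P* = $74 and Q* = 109.
With the tax collected from buyers, demand (in seller-price terms) shifts: Qd = 442 − 4.5(P + 19).
Solving gives Q = 64 with buyers paying $84 and producers receiving $65 (the $19 wedge).
Quantity falls by |ΔQ| = |109 − 64| = 45.
DWL = ½ · t · |ΔQ| = ½ · 19 · 45 = $427.5.

Deadweight loss = $427.5 thousand.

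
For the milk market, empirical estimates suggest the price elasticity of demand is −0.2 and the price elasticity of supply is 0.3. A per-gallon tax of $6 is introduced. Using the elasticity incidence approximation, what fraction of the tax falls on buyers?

Incidence ratio: buyers' share ≈ εs / (εs + |εd|) = 0.3 / (0.3 + 0.2) = 0.6.
Supply is the more elastic side, so buyers bear the larger share.

Buyers' share ≈ 0.6.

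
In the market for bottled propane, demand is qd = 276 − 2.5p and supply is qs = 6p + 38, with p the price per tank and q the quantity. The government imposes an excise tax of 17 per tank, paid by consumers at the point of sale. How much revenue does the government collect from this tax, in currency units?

Without the tax, 276 − 2.5p = 6p + 38 gives 8.5p = 238, so p* = 28 and q* = 206.
With the tax collected from consumers, demand (in seller-price terms) shifts: qd = 276 − 2.5(p + 17).
New equilibrium: consumers pay 40, sellers receive 23, q = 176. (Wedge: pb − ps = 17.)
Revenue = t · Q = 17 · 176 = 2992.

Tax revenue = 2992.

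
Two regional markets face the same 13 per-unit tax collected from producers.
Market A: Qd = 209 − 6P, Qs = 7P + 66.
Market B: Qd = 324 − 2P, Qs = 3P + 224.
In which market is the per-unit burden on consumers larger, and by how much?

Market B, by 0.8.

Market A: pre-tax P* = 11, Q* = 143; post-tax Q = 101; per-unit burden on consumers = 7.
Market B: pre-tax P* = 20, Q* = 284; post-tax Q = 268.4; per-unit burden on consumers = 7.8.
Difference: 7 vs 7.8 → market B is larger by 0.8.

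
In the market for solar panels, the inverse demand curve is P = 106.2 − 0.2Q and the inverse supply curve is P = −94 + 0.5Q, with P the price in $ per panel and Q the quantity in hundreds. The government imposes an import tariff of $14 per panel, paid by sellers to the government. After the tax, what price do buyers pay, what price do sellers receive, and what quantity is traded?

Rewrite in direct form: Qd = 531 − 5P and Qs = 2P + 188.
Before the tax: set 531 − 5P = 2P + 188 → P* = $49, Q* = 286.
With the tax collected from sellers, supply shifts: Qs = 2(P − 14) + 188.
New equilibrium: buyers pay $53, sellers receive $39, Q = 266. (Wedge: Pb − Ps = 14.)

Buyers pay $53; sellers receive $39; quantity = 266.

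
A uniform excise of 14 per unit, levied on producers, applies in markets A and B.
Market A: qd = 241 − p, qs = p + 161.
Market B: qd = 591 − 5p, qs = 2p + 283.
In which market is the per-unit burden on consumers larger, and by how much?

Market A, by 3.

Market A: pre-tax p* = 40, q* = 201; post-tax q = 194; per-unit burden on consumers = 7.
Market B: pre-tax p* = 44, q* = 371; post-tax q = 351; per-unit burden on consumers = 4.
Difference: 7 vs 4 → market A is larger by 3.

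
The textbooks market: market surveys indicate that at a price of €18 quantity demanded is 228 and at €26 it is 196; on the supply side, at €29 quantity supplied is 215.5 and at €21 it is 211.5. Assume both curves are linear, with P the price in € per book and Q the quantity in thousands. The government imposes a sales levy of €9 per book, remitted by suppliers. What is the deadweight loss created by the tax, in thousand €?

Demand slope: (196 − 228)/(26 − 18) = -4, so Qd = 300 − 4P.
Supply slope: (211.5 − 215.5)/(21 − 29) = 0.5, so Qs = 0.5P + 201.
Without the tax, 300 − 4P = 0.5P + 201 gives 4.5P = 99, so P* = €22 and Q* = 212.
With the tax collected from suppliers, supply shifts: Qs = 0.5(P − 9) + 201.
Solving gives Q = 208 with consumers paying €23 and suppliers receiving €14 (the €9 wedge).
Quantity falls by |ΔQ| = |212 − 208| = 4.
DWL = ½ · t · |ΔQ| = ½ · 9 · 4 = €18.

Deadweight loss = €18 thousand.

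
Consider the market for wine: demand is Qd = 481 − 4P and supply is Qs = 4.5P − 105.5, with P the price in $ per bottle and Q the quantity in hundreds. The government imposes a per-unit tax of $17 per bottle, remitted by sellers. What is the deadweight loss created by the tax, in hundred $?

Deadweight loss = $306 hundred.

Without the tax, 481 − 4P = 4.5P − 105.5 gives 8.5P = 586.5, so P* = $69 and Q* = 205.
With the tax collected from sellers, supply shifts: Qs = 4.5(P − 17) − 105.5.
New equilibrium: buyers pay $78, sellers receive $61, Q = 169. (Wedge: Pb − Ps = 17.)
Quantity falls by |ΔQ| = |205 − 169| = 36.
DWL = ½ · t · |ΔQ| = ½ · 17 · 36 = $306.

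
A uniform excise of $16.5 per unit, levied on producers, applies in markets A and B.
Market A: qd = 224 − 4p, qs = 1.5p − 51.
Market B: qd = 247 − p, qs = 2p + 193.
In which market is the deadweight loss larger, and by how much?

Market A: pre-tax p* = $50, q* = 24; post-tax q = 6; deadweight loss = $148.5.
Market B: pre-tax p* = $18, q* = 229; post-tax q = 218; deadweight loss = $90.75.
Difference: $148.5 vs $90.75 → market A is larger by $57.75.

Market A, by $57.75.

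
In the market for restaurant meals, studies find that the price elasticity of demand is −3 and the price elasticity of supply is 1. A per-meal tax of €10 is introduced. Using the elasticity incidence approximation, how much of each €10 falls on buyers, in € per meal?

Incidence ratio: buyers' share ≈ εs / (εs + |εd|) = 1 / (1 + 3) = 0.25.
So buyers bear ≈ 0.25 × €10 = €2.5; producers bear €7.5.

Buyers bear ≈ €2.5 per meal.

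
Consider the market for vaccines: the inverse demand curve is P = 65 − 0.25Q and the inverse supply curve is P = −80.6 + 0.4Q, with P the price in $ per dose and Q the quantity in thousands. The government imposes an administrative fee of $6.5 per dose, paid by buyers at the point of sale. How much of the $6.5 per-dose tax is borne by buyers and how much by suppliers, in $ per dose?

Inverting to Q(P) form: Qd = 260 − 4P; Qs = 2.5P + 201.5.
Without the tax, 260 − 4P = 2.5P + 201.5 gives 6.5P = 58.5, so P* = $9 and Q* = 224.
With the tax collected from buyers, demand (in seller-price terms) shifts: Qd = 260 − 4(P + 6.5).
New equilibrium: buyers pay $11.5, suppliers receive $5, Q = 214. (Wedge: Pb − Ps = 6.5.)
Burden on buyers: $2.5; on suppliers: $4. (They sum to $6.5.)

Buyers bear $2.5 per dose; suppliers bear $4 per dose.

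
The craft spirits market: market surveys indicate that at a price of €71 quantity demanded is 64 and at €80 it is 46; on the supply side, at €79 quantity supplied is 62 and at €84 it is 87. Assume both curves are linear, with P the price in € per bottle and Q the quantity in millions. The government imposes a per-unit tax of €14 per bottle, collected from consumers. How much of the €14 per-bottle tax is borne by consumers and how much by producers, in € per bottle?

Demand slope: (46 − 64)/(80 − 71) = -2, so Qd = 206 − 2P.
Supply slope: (87 − 62)/(84 − 79) = 5, so Qs = 5P − 333.
Before the tax: set 206 − 2P = 5P − 333 → P* = €77, Q* = 52.
With the tax collected from consumers, demand (in seller-price terms) shifts: Qd = 206 − 2(P + 14).
New equilibrium: consumers pay €87, producers receive €73, Q = 32. (Wedge: Pb − Ps = 14.)
Burden on consumers: €10; on producers: €4. (They sum to €14.)

Consumers bear €10 per bottle; producers bear €4 per bottle.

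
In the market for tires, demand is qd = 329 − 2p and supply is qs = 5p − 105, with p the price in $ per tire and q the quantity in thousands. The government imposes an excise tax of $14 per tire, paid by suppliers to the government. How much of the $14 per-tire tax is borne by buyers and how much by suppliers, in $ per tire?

Before the tax: set 329 − 2p = 5p − 105 → p* = $62, q* = 205.
With the tax collected from suppliers, supply shifts: qs = 5(p − 14) − 105.
New equilibrium: buyers pay $72, suppliers receive $58, q = 185. (Wedge: pb − ps = 14.)
Burden on buyers: $10; on suppliers: $4. (They sum to $14.)

Buyers bear $10 per tire; suppliers bear $4 per tire.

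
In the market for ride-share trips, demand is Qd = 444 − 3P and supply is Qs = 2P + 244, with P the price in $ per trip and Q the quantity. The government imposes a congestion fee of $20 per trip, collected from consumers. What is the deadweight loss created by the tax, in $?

Deadweight loss = $240.

Without the tax, 444 − 3P = 2P + 244 gives 5P = 200, so P* = $40 and Q* = 324.
With the tax collected from consumers, demand (in seller-price terms) shifts: Qd = 444 − 3(P + 20).
Solving gives Q = 300 with consumers paying $48 and producers receiving $28 (the $20 wedge).
Quantity falls by |ΔQ| = |324 − 300| = 24.
DWL = ½ · t · |ΔQ| = ½ · 20 · 24 = $240.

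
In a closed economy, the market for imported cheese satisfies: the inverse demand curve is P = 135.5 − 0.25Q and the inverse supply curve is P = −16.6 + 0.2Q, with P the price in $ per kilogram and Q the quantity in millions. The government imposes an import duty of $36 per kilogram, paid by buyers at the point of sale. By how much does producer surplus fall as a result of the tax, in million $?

Rewrite in direct form: Qd = 542 − 4P and Qs = 5P + 83.
Before the tax: set 542 − 4P = 5P + 83 → P* = $51, Q* = 338.
With the tax collected from buyers, demand (in seller-price terms) shifts: Qd = 542 − 4(P + 36).
New equilibrium: buyers pay $71, sellers receive $35, Q = 258. (Wedge: Pb − Ps = 36.)
ΔPS is the trapezoid between Q = 258 and Q = 338 of height $16: ½ · (338 + 258) · 16 = $4768.

Producer surplus falls by $4768 million.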